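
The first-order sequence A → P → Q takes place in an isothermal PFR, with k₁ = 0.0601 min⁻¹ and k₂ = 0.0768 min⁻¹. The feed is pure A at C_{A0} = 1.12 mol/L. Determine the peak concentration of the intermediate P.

0.363 mol/L

For a first-order series the maximum intermediate yield is C_{P,max}/C_{A0} = (k₁/k₂)^[k₂/(k₂−k₁)].
= (0.0601/0.0768)^(0.0768/(0.0768−0.0601)) = (0.7826)^(4.599) = 0.3238.
C_{P,max} = 0.3238×1.12 = 0.363 mol/L.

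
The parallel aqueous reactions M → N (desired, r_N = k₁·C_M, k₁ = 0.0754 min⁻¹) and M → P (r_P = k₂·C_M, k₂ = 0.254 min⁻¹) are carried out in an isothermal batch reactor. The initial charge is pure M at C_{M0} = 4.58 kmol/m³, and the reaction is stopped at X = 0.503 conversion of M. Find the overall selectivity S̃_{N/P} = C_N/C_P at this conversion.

0.297

C_M = C_{M0}(1−X) = 2.276 kmol/m³.
Both paths are first order in M, so the instantaneous fraction to N is constant: dC_N/d(−C_M) = k₁/(k₁+k₂) = 0.2289.
C_N = 0.2289·(C_{M0}−C_M) = 0.2289×2.304 = 0.527 kmol/m³.
C_P = (C_{M0}−C_M)−C_N = 1.776 kmol/m³; S̃_{N/P} = 0.5273/1.776 = 0.297.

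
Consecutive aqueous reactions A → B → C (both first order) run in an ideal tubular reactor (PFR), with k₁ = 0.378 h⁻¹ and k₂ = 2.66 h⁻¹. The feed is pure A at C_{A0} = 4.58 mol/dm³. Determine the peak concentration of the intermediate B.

Evaluating C_B at τ_opt = ln(k₂/k₁)/(k₂−k₁) gives C_{B,max}/C_{A0} = (k₁/k₂)^[k₂/(k₂−k₁)].
= (0.378/2.66)^(2.66/(2.66−0.378)) = (0.1421)^(1.166) = 0.1029.
C_{B,max} = 0.1029×4.58 = 0.471 mol/dm³.

0.471 mol/dm³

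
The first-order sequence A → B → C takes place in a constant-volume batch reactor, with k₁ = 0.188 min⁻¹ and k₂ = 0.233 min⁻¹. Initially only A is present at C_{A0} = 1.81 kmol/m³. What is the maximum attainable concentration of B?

0.596 kmol/m³

For a first-order series the maximum intermediate yield is C_{B,max}/C_{A0} = (k₁/k₂)^[k₂/(k₂−k₁)].
= (0.188/0.233)^(0.233/(0.233−0.188)) = (0.8069)^(5.178) = 0.3292.
C_{B,max} = 0.3292×1.81 = 0.596 kmol/m³.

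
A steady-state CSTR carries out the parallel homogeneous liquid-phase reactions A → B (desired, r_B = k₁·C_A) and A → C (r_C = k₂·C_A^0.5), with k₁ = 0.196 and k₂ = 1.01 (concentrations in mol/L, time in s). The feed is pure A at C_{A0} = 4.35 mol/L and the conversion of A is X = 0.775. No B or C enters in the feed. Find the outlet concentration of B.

Exit C_A = C_{A0}(1−X) = 4.35×0.225 = 0.9787 mol/L.
In a CSTR the entire volume is at exit conditions, so r_B = 0.196×0.9787 = 0.1918 and r_C = 1.01×0.9787^0.5 = 0.9992.
Fraction of consumed A going to B: r_B/(r_B+r_C) = 0.1611.
C_B = 0.1611·C_{A0}·X = 0.1611×4.35×0.775 = 0.543 mol/L.

0.543 mol/L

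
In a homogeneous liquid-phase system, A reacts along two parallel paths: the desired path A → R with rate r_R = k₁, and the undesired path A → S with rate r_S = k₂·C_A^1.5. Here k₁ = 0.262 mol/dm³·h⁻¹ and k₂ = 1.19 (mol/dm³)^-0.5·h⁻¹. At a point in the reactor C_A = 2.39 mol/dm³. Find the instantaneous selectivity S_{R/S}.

0.0596

S_{R/S} = r_R/r_S = (k₁)/(k₂·C_A^1.5) = (k₁/k₂)·C_A^-1.5.
= (0.262) / (1.19×2.390^1.5) = 0.2620/4.397 = 0.0596.
The undesired path is higher order in A, so low C_A (CSTR or dilute feed) favours R.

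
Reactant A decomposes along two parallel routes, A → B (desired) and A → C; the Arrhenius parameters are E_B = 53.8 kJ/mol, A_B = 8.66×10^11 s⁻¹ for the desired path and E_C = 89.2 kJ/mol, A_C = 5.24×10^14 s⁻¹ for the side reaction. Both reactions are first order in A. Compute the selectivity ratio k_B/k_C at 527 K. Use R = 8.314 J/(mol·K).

With equal orders, S_{B/C} = k_B/k_C = (A_B/A_C)·exp[(E_C−E_B)/(RT)].
(E_C−E_B)/(RT) = (89.2−53.8)×10³/(8.314×527) = 35400/4381 = 8.079.
k_B/k_C = (8.66×10^11/5.24×10^14)·exp(8.079) = 0.001653 × 3228 = 5.33.
Since E_B < E_C, lowering the temperature improves selectivity toward B.

5.33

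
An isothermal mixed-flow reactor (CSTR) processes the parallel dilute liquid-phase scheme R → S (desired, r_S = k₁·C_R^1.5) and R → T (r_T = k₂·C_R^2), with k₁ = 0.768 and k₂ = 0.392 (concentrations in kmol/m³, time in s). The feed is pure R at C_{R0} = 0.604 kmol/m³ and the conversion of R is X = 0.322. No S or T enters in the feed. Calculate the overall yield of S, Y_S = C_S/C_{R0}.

Exit C_R = C_{R0}(1−X) = 0.604×0.678 = 0.4095 kmol/m³.
A CSTR operates uniformly at the exit composition, giving r_S = 0.2013 and r_T = 0.06574 (each k·C_R^n at C_R = 0.4095).
Fraction of consumed R going to S: r_S/(r_S+r_T) = 0.7538.
C_S = 0.7538·C_{R0}·X = 0.7538×0.604×0.322 = 0.147 kmol/m³; Y_S = C_S/C_{R0} = 0.243.

0.243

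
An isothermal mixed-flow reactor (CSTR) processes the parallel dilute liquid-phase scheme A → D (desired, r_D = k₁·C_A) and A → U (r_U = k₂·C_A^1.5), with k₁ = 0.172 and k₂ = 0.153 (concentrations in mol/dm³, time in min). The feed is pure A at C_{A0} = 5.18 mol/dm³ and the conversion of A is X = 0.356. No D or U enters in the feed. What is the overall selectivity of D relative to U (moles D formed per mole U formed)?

0.616

Exit C_A = C_{A0}(1−X) = 5.18×0.644 = 3.336 mol/dm³.
A CSTR operates uniformly at the exit composition, giving r_D = 0.5738 and r_U = 0.9322 (each k·C_A^n at C_A = 3.336).
Overall selectivity = C_D/C_U = r_Dτ/(r_Uτ) = r_D/r_U = 0.616.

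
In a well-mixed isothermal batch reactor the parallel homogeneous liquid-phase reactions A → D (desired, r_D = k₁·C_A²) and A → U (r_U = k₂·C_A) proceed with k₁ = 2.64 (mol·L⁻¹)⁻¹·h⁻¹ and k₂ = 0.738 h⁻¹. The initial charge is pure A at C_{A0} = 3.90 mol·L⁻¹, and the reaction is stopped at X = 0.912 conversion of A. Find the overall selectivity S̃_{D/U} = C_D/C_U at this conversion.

5.68

C_A = C_{A0}(1−X) = 0.3432 mol·L⁻¹.
Along a PFR/batch, dC_U/dC_A = −r_U/(r_D+r_U) = −k₂/(k₂+k₁·C_A).
Integrating from C_{A0} to C_A: C_U = (0.738/2.64)·ln[(0.738+2.64·3.90)/(0.738+2.64·0.343)] = 0.2795·ln(11.03/1.644) = 0.5322 mol·L⁻¹.
Then C_D = (C_{A0}−C_A) − C_U = 3.557 − 0.5322 = 3.025 mol·L⁻¹.
S̃_{D/U} = C_D/C_U = 3.025/0.5322 = 5.68.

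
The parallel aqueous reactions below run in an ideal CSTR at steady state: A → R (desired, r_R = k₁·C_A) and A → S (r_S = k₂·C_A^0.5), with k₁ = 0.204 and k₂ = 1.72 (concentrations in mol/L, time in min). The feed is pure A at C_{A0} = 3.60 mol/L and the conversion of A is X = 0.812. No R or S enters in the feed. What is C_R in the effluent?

Exit C_A = C_{A0}(1−X) = 3.60×0.188 = 0.6768 mol/L.
In a CSTR the entire volume is at exit conditions, so r_R = 0.204×0.6768 = 0.1381 and r_S = 1.72×0.6768^0.5 = 1.415.
Fraction of consumed A going to R: r_R/(r_R+r_S) = 0.08890.
C_R = 0.08890·C_{A0}·X = 0.08890×3.60×0.812 = 0.260 mol/L.

0.260 mol/L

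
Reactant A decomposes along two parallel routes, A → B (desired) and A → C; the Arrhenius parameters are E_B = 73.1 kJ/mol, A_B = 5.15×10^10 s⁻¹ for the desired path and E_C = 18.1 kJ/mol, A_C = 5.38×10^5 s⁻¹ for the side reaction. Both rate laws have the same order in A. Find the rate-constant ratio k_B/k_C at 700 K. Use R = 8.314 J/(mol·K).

With equal orders, S_{B/C} = k_B/k_C = (A_B/A_C)·exp[(E_C−E_B)/(RT)].
(E_C−E_B)/(RT) = (18.1−73.1)×10³/(8.314×700) = -55000/5820 = -9.450.
k_B/k_C = (5.15×10^10/5.38×10^5)·exp(-9.450) = 95725 × 7.865×10^-5 = 7.53.
Since E_B > E_C, raising the temperature improves selectivity toward B.

7.53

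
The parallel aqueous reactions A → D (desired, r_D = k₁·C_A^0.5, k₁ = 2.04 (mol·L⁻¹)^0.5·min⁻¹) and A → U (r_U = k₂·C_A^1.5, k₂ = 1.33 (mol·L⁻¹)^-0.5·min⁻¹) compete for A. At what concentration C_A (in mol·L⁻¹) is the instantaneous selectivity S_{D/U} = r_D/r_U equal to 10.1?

S_{D/U} = (k₁/k₂)·C_A⁻¹ ⇒ C_A = (S·k₂/k₁)^(-1).
= (10.1×1.33/2.04)^(-1) = (6.585)^(-1) = 0.152 mol·L⁻¹.

0.152 mol·L⁻¹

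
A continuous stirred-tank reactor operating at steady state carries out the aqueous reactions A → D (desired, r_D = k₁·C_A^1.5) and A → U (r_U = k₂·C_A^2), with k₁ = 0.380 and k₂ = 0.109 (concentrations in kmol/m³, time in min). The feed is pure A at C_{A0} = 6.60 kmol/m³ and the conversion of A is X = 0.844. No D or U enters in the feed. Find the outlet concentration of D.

Exit C_A = C_{A0}(1−X) = 6.60×0.156 = 1.030 kmol/m³.
Rates in a CSTR are evaluated at the outlet concentration: r_D = 0.380×1.030^1.5 = 0.3970, r_U = 0.109×1.030^2 = 0.1155.
Fraction of consumed A going to D: r_D/(r_D+r_U) = 0.7746.
C_D = 0.7746·C_{A0}·X = 0.7746×6.60×0.844 = 4.31 kmol/m³.

4.31 kmol/m³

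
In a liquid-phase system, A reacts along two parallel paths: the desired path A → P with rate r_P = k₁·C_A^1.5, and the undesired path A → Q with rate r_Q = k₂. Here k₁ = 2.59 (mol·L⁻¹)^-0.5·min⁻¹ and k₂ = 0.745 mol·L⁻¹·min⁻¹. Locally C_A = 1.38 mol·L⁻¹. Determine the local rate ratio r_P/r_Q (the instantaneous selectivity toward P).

S_{P/Q} = r_P/r_Q = (k₁·C_A^1.5)/(k₂) = (k₁/k₂)·C_A^1.5.
= (2.59×1.380^1.5) / (0.745) = 4.199/0.7450 = 5.64.
Since the desired path is higher order in A, keeping C_A high (PFR or concentrated feed) favours P.

5.64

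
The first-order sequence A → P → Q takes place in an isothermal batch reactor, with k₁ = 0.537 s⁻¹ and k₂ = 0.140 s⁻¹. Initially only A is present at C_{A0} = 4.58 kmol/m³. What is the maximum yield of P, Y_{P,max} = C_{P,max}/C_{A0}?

Evaluating C_P at t_opt = ln(k₂/k₁)/(k₂−k₁) gives C_{P,max}/C_{A0} = (k₁/k₂)^[k₂/(k₂−k₁)].
= (0.537/0.140)^(0.140/(0.140−0.537)) = (3.836)^(-0.3526) = 0.6225.

0.622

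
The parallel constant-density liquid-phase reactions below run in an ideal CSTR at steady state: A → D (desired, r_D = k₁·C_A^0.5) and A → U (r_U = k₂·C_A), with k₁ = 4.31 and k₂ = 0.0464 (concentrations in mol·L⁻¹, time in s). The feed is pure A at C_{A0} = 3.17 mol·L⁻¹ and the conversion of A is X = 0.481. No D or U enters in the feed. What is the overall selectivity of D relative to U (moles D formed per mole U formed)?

72.4

Exit C_A = C_{A0}(1−X) = 3.17×0.519 = 1.645 mol·L⁻¹.
Rates in a CSTR are evaluated at the outlet concentration: r_D = 4.31×1.645^0.5 = 5.528, r_U = 0.0464×1.645 = 0.07634.
Overall selectivity = C_D/C_U = r_Dτ/(r_Uτ) = r_D/r_U = 72.4.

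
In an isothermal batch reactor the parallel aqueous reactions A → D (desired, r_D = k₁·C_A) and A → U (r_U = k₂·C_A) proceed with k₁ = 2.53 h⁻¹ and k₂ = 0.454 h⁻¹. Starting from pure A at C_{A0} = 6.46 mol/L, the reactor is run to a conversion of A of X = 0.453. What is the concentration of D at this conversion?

C_A = C_{A0}(1−X) = 3.534 mol/L.
Both paths are first order in A, so the instantaneous fraction to D is constant: dC_D/d(−C_A) = k₁/(k₁+k₂) = 0.8479.
C_D = 0.8479·(C_{A0}−C_A) = 0.8479×2.926 = 2.48 mol/L.

2.48 mol/L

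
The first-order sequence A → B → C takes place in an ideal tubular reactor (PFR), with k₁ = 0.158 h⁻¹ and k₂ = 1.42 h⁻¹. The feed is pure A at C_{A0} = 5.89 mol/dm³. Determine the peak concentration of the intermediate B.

0.498 mol/dm³

At the optimum, C_{B,max}/C_{A0} = (k₁/k₂)^[k₂/(k₂−k₁)].
= (0.158/1.42)^(1.42/(1.42−0.158)) = (0.1113)^(1.125) = 0.08452.
C_{B,max} = 0.08452×5.89 = 0.498 mol/dm³.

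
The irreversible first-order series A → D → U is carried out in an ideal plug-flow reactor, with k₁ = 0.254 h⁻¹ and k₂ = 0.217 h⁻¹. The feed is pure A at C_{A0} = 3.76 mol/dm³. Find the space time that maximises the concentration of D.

Setting dC_D/dτ = 0 gives τ_opt = ln(k₂/k₁)/(k₂−k₁).
= ln(0.217/0.254)/(0.217−0.254) = ln(0.8543)/-0.03700 = -0.1574/-0.03700 = 4.26 h.

4.26 h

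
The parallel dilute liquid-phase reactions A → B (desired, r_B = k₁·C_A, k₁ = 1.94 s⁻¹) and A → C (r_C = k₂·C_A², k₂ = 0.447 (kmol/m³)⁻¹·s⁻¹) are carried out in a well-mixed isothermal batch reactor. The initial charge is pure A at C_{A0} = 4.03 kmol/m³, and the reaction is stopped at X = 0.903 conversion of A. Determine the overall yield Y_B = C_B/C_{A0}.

0.614

C_A = C_{A0}(1−X) = 0.3909 kmol/m³.
Along a PFR/batch, dC_B/dC_A = −r_B/(r_B+r_C) = −k₁/(k₁+k₂·C_A).
Integrating from C_{A0} to C_A: C_B = (1.94/0.447)·ln[(1.94+0.447·4.03)/(1.94+0.447·0.391)] = 4.340·ln(3.741/2.115) = 2.476 kmol/m³.
Y_B = C_B/C_{A0} = 2.476/4.03 = 0.614.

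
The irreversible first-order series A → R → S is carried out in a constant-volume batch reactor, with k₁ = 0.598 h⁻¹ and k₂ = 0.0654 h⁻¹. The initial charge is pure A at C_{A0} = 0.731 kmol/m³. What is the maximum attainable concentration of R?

0.557 kmol/m³

At the optimum, C_{R,max}/C_{A0} = (k₁/k₂)^[k₂/(k₂−k₁)].
= (0.598/0.0654)^(0.0654/(0.0654−0.598)) = (9.144)^(-0.1228) = 0.7620.
C_{R,max} = 0.7620×0.731 = 0.557 kmol/m³.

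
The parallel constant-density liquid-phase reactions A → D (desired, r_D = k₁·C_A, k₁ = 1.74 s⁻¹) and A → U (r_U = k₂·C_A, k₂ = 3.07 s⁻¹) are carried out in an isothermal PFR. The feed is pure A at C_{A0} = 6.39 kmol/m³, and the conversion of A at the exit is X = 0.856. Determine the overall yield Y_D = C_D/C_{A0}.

0.310

C_A = C_{A0}(1−X) = 0.9202 kmol/m³.
Both paths are first order in A, so the instantaneous fraction to D is constant: dC_D/d(−C_A) = k₁/(k₁+k₂) = 0.3617.
C_D = 0.3617·(C_{A0}−C_A) = 0.3617×5.470 = 1.98 kmol/m³.
Y_D = C_D/C_{A0} = 1.979/6.39 = 0.310.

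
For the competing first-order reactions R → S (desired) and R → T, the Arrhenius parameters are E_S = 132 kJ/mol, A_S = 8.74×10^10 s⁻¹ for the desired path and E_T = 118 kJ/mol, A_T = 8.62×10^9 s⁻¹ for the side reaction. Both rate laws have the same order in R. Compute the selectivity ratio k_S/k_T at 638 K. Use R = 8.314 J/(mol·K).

With equal orders, S_{S/T} = k_S/k_T = (A_S/A_T)·exp[(E_T−E_S)/(RT)].
(E_T−E_S)/(RT) = (118−132)×10³/(8.314×638) = -14000/5304 = -2.639.
k_S/k_T = (8.74×10^10/8.62×10^9)·exp(-2.639) = 10.14 × 0.07141 = 0.724.
Since E_S > E_T, raising the temperature improves selectivity toward S.

0.724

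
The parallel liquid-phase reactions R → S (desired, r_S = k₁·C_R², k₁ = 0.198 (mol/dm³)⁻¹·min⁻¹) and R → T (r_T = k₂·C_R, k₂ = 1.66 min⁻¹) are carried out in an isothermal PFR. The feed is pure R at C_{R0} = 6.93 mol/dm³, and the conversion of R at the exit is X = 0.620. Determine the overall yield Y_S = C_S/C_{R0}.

C_R = C_{R0}(1−X) = 2.633 mol/dm³.
Along a PFR/batch, dC_T/dC_R = −r_T/(r_S+r_T) = −k₂/(k₂+k₁·C_R).
Integrating from C_{R0} to C_R: C_T = (1.66/0.198)·ln[(1.66+0.198·6.93)/(1.66+0.198·2.63)] = 8.384·ln(3.032/2.181) = 2.761 mol/dm³.
Then C_S = (C_{R0}−C_R) − C_T = 4.297 − 2.761 = 1.536 mol/dm³.
Y_S = C_S/C_{R0} = 1.536/6.93 = 0.222.

0.222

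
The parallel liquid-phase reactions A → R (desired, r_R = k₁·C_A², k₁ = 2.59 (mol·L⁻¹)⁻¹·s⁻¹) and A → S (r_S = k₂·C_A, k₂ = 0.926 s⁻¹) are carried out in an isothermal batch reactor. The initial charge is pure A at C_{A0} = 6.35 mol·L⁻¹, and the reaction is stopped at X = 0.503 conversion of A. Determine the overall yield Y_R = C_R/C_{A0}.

C_A = C_{A0}(1−X) = 3.156 mol·L⁻¹.
Along a PFR/batch, dC_S/dC_A = −r_S/(r_R+r_S) = −k₂/(k₂+k₁·C_A).
Integrating from C_{A0} to C_A: C_S = (0.926/2.59)·ln[(0.926+2.59·6.35)/(0.926+2.59·3.16)] = 0.3575·ln(17.37/9.100) = 0.2312 mol·L⁻¹.
Then C_R = (C_{A0}−C_A) − C_S = 3.194 − 0.2312 = 2.963 mol·L⁻¹.
Y_R = C_R/C_{A0} = 2.963/6.35 = 0.467.

0.467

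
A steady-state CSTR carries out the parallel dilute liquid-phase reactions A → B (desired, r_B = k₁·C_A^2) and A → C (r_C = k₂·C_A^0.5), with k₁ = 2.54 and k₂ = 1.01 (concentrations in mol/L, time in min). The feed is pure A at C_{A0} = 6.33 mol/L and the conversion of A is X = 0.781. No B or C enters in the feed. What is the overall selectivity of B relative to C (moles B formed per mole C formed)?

4.10

Exit C_A = C_{A0}(1−X) = 6.33×0.219 = 1.386 mol/L.
A CSTR operates uniformly at the exit composition, giving r_B = 4.881 and r_C = 1.189 (each k·C_A^n at C_A = 1.386).
Overall selectivity = C_B/C_C = r_Bτ/(r_Cτ) = r_B/r_C = 4.10.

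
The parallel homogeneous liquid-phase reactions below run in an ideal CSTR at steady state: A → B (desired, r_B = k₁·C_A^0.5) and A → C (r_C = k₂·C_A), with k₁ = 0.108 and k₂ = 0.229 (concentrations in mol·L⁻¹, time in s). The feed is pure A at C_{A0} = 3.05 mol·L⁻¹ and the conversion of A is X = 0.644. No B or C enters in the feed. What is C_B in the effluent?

Exit C_A = C_{A0}(1−X) = 3.05×0.356 = 1.086 mol·L⁻¹.
A CSTR operates uniformly at the exit composition, giving r_B = 0.1125 and r_C = 0.2486 (each k·C_A^n at C_A = 1.086).
Fraction of consumed A going to B: r_B/(r_B+r_C) = 0.3116.
C_B = 0.3116·C_{A0}·X = 0.3116×3.05×0.644 = 0.612 mol·L⁻¹.

0.612 mol·L⁻¹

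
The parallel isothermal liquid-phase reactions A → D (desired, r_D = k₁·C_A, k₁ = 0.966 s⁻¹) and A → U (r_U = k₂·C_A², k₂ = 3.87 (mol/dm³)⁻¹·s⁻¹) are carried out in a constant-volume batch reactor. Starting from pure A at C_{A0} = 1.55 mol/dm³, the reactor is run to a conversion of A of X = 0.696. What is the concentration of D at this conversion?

C_A = C_{A0}(1−X) = 0.4712 mol/dm³.
Along a PFR/batch, dC_D/dC_A = −r_D/(r_D+r_U) = −k₁/(k₁+k₂·C_A).
Integrating from C_{A0} to C_A: C_D = (0.966/3.87)·ln[(0.966+3.87·1.55)/(0.966+3.87·0.471)] = 0.2496·ln(6.965/2.790) = 0.2284 mol/dm³.

0.228 mol/dm³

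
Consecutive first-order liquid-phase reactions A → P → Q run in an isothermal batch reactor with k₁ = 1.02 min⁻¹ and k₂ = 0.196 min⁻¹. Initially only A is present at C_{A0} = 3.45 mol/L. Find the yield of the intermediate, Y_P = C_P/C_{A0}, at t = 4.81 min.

The intermediate concentration in a first-order A→B→C sequence is C_P = k₁C_{A0}(e^(−k₁t) − e^(−k₂t))/(k₂−k₁).
e^(−k₁t) = e^(−1.02×4.81) = e^(−4.906) = 0.007401; e^(−k₂t) = e^(−0.9428) = 0.3896.
C_P = 1.02×3.45/(0.196−1.02) × (0.007401−0.3896) = (-4.271)×(-0.3822) = 1.632 mol/L.
Y_P = C_P/C_{A0} = 1.632/3.45 = 0.473.

0.473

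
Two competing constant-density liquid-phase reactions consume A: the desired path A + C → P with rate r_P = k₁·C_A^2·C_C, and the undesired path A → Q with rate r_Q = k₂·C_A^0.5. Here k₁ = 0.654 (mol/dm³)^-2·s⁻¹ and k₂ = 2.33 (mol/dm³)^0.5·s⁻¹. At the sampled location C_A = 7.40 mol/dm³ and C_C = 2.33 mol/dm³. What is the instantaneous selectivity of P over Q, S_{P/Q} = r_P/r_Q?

13.2

S_{P/Q} = r_P/r_Q = (k₁·C_A^2·C_C)/(k₂·C_A^0.5) = (k₁/k₂)·C_A^1.5·C_C.
= (0.654×7.400^2×2.330) / (2.33×7.400^0.5) = 83.44/6.338 = 13.2.
Since the desired path is higher order in A, keeping C_A high (PFR or concentrated feed) favours P.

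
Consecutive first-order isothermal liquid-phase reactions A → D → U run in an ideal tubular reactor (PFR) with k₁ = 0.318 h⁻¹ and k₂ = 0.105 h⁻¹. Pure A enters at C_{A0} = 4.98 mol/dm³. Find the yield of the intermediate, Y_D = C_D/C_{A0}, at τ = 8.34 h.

Solving the coupled first-order balances gives C_D(τ) = [k₁/(k₂−k₁)]·C_{A0}·(e^(−k₁τ) − e^(−k₂τ)).
e^(−k₁τ) = e^(−0.318×8.34) = e^(−2.652) = 0.07050; e^(−k₂τ) = e^(−0.8757) = 0.4166.
C_D = 0.318×4.98/(0.105−0.318) × (0.07050−0.4166) = (-7.435)×(-0.3461) = 2.573 mol/dm³.
Y_D = C_D/C_{A0} = 2.573/4.98 = 0.517.

0.517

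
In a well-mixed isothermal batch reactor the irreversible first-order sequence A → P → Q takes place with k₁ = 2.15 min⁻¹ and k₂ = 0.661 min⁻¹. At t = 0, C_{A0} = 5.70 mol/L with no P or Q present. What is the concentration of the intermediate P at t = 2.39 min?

1.65 mol/L

Solving the coupled first-order balances gives C_P(t) = [k₁/(k₂−k₁)]·C_{A0}·(e^(−k₁t) − e^(−k₂t)).
e^(−k₁t) = e^(−2.15×2.39) = e^(−5.138) = 0.005866; e^(−k₂t) = e^(−1.580) = 0.2060.
C_P = 2.15×5.70/(0.661−2.15) × (0.005866−0.2060) = (-8.230)×(-0.2002) = 1.647 mol/L.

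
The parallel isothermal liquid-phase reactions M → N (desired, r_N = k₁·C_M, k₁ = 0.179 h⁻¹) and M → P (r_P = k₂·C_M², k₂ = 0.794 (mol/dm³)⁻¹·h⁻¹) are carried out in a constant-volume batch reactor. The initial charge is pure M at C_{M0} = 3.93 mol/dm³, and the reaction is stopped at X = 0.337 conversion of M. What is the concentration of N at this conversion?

0.0865 mol/dm³

C_M = C_{M0}(1−X) = 2.606 mol/dm³.
Along a PFR/batch, dC_N/dC_M = −r_N/(r_N+r_P) = −k₁/(k₁+k₂·C_M).
Integrating from C_{M0} to C_M: C_N = (0.179/0.794)·ln[(0.179+0.794·3.93)/(0.179+0.794·2.61)] = 0.2254·ln(3.299/2.248) = 0.08652 mol/dm³.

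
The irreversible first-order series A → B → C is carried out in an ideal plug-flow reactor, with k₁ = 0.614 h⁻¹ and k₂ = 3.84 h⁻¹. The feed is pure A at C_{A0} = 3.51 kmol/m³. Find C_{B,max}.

0.396 kmol/m³

At the optimum, C_{B,max}/C_{A0} = (k₁/k₂)^[k₂/(k₂−k₁)].
= (0.614/3.84)^(3.84/(3.84−0.614)) = (0.1599)^(1.190) = 0.1128.
C_{B,max} = 0.1128×3.51 = 0.396 kmol/m³.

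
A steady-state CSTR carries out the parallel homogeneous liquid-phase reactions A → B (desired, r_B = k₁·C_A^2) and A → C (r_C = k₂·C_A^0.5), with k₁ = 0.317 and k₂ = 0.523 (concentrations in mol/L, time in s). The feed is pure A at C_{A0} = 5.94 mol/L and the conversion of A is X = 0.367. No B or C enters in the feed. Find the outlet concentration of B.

1.78 mol/L

Exit C_A = C_{A0}(1−X) = 5.94×0.633 = 3.760 mol/L.
A CSTR operates uniformly at the exit composition, giving r_B = 4.482 and r_C = 1.014 (each k·C_A^n at C_A = 3.760).
Fraction of consumed A going to B: r_B/(r_B+r_C) = 0.8155.
C_B = 0.8155·C_{A0}·X = 0.8155×5.94×0.367 = 1.78 mol/L.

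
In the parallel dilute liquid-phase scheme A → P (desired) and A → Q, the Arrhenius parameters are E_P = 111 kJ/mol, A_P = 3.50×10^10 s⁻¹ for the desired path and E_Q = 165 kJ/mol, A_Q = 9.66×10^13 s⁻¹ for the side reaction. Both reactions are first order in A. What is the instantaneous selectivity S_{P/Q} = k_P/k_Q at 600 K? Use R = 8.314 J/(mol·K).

18.2

k_P/k_Q = (A_P/A_Q)·exp[−(E_P−E_Q)/(RT)] = (A_P/A_Q)·exp[(E_Q−E_P)/(RT)].
(E_Q−E_P)/(RT) = (165−111)×10³/(8.314×600) = 54000/4988 = 10.83.
k_P/k_Q = (3.50×10^10/9.66×10^13)·exp(10.83) = 3.623×10^-4 × 50268 = 18.2.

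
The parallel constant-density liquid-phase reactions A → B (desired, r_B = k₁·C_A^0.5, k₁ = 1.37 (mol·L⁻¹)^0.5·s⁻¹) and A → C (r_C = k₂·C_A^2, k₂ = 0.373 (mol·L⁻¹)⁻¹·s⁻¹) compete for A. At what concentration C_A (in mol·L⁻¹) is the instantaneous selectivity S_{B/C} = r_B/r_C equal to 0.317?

5.12 mol·L⁻¹

S_{B/C} = (k₁/k₂)·C_A^-1.5 ⇒ C_A = (S·k₂/k₁)^(1/(-1.5)).
= (0.317×0.373/1.37)^(-0.6667) = (0.08631)^(-0.6667) = 5.12 mol·L⁻¹.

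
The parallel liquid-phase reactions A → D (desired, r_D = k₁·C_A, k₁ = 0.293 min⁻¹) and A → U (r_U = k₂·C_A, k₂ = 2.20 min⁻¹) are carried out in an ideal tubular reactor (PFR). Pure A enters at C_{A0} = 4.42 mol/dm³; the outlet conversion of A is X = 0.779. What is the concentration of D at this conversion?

0.405 mol/dm³

C_A = C_{A0}(1−X) = 0.9768 mol/dm³.
Both paths are first order in A, so the instantaneous fraction to D is constant: dC_D/d(−C_A) = k₁/(k₁+k₂) = 0.1175.
C_D = 0.1175·(C_{A0}−C_A) = 0.1175×3.443 = 0.405 mol/dm³.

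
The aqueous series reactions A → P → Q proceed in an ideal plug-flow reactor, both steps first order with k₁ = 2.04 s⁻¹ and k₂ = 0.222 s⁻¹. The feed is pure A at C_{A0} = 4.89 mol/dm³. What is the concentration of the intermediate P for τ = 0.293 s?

2.12 mol/dm³

Solving the coupled first-order balances gives C_P(τ) = [k₁/(k₂−k₁)]·C_{A0}·(e^(−k₁τ) − e^(−k₂τ)).
e^(−k₁τ) = e^(−2.04×0.293) = e^(−0.5977) = 0.5501; e^(−k₂τ) = e^(−0.06505) = 0.9370.
C_P = 2.04×4.89/(0.222−2.04) × (0.5501−0.9370) = (-5.487)×(-0.3870) = 2.123 mol/dm³.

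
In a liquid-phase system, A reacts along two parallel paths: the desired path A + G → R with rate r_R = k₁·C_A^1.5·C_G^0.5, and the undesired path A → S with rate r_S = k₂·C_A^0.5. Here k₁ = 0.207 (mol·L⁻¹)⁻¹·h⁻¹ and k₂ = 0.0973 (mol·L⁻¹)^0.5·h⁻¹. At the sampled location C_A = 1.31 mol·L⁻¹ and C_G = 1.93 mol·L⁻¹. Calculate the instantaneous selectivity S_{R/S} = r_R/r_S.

3.87

S_{R/S} = r_R/r_S = (k₁·C_A^1.5·C_G^0.5)/(k₂·C_A^0.5) = (k₁/k₂)·C_A·C_G^0.5.
= (0.207×1.310^1.5×1.930^0.5) / (0.0973×1.310^0.5) = 0.4312/0.1114 = 3.87.
Since the desired path is higher order in A, keeping C_A high (PFR or concentrated feed) favours R.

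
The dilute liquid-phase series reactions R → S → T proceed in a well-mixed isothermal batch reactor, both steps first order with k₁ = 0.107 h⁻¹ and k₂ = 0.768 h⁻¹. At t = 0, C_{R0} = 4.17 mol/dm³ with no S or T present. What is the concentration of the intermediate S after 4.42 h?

0.398 mol/dm³

Solving the coupled first-order balances gives C_S(t) = [k₁/(k₂−k₁)]·C_{R0}·(e^(−k₁t) − e^(−k₂t)).
e^(−k₁t) = e^(−0.107×4.42) = e^(−0.4729) = 0.6232; e^(−k₂t) = e^(−3.395) = 0.03356.
C_S = 0.107×4.17/(0.768−0.107) × (0.6232−0.03356) = 0.6750×0.5896 = 0.3980 mol/dm³.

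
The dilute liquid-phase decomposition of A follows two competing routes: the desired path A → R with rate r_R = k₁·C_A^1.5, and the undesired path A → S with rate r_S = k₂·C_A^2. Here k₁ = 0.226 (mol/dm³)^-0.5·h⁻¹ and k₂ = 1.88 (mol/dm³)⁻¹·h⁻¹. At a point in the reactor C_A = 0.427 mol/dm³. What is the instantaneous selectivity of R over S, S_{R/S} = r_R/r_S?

0.184

S_{R/S} = r_R/r_S = (k₁·C_A^1.5)/(k₂·C_A^2) = (k₁/k₂)·C_A^-0.5.
= (0.226×0.4270^1.5) / (1.88×0.4270^2) = 0.06306/0.3428 = 0.184.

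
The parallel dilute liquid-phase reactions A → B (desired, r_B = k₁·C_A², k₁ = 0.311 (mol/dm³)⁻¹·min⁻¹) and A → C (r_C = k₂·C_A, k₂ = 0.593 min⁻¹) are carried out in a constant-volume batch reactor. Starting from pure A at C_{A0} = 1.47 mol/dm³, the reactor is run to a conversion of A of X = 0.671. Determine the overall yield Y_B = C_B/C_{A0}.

0.223

C_A = C_{A0}(1−X) = 0.4836 mol/dm³.
Along a PFR/batch, dC_C/dC_A = −r_C/(r_B+r_C) = −k₂/(k₂+k₁·C_A).
Integrating from C_{A0} to C_A: C_C = (0.593/0.311)·ln[(0.593+0.311·1.47)/(0.593+0.311·0.484)] = 1.907·ln(1.050/0.7434) = 0.6587 mol/dm³.
Then C_B = (C_{A0}−C_A) − C_C = 0.9864 − 0.6587 = 0.3277 mol/dm³.
Y_B = C_B/C_{A0} = 0.3277/1.47 = 0.223.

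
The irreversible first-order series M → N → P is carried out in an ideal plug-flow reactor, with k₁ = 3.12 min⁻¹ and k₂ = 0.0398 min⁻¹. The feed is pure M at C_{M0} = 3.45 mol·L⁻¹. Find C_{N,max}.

Evaluating C_N at τ_opt = ln(k₂/k₁)/(k₂−k₁) gives C_{N,max}/C_{M0} = (k₁/k₂)^[k₂/(k₂−k₁)].
= (3.12/0.0398)^(0.0398/(0.0398−3.12)) = (78.39)^(-0.01292) = 0.9452.
C_{N,max} = 0.9452×3.45 = 3.26 mol·L⁻¹.

3.26 mol·L⁻¹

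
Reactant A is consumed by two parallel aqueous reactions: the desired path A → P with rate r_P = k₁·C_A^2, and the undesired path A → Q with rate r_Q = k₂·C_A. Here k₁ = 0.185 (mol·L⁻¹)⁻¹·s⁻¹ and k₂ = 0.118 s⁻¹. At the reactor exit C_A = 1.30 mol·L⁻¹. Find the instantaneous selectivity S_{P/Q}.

S_{P/Q} = r_P/r_Q = (k₁·C_A^2)/(k₂·C_A) = (k₁/k₂)·C_A.
= (0.185×1.300^2) / (0.118×1.300) = 0.3127/0.1534 = 2.04.
Since the desired path is higher order in A, keeping C_A high (PFR or concentrated feed) favours P.

2.04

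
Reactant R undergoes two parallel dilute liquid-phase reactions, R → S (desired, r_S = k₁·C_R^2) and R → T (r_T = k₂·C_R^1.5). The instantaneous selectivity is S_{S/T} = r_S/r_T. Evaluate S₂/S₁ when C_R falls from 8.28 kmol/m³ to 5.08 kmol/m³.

0.783

S_{S/T} = (k₁/k₂)·C_R^0.5, so S₂/S₁ = (C_{R,2}/C_{R,1})^0.5.
= (5.08/8.28)^0.5 = (0.6135)^0.5 = 0.783.
Selectivity toward S falls as C_R falls — high-concentration operation is favoured.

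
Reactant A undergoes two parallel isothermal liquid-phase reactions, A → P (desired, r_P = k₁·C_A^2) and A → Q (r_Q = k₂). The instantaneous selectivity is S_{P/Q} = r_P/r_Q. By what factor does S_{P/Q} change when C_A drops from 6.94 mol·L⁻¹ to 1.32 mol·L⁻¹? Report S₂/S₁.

0.0362

S_{P/Q} = (k₁/k₂)·C_A^2, so S₂/S₁ = (C_{A,2}/C_{A,1})^2.
= (1.32/6.94)^2 = (0.1902)^2 = 0.0362.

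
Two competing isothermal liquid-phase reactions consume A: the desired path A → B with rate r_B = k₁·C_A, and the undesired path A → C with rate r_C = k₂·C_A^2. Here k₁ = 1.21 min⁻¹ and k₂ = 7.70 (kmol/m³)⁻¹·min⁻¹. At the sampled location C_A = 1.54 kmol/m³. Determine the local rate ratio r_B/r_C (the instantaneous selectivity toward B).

S_{B/C} = r_B/r_C = (k₁·C_A)/(k₂·C_A^2) = (k₁/k₂)·C_A⁻¹.
= (1.21×1.540) / (7.70×1.540^2) = 1.863/18.26 = 0.102.

0.102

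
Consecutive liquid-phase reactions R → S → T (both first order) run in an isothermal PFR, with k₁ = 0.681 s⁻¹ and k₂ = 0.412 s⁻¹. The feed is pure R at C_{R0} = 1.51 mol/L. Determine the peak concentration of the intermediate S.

0.699 mol/L

At the optimum, C_{S,max}/C_{R0} = (k₁/k₂)^[k₂/(k₂−k₁)].
= (0.681/0.412)^(0.412/(0.412−0.681)) = (1.653)^(-1.532) = 0.4632.
C_{S,max} = 0.4632×1.51 = 0.699 mol/L.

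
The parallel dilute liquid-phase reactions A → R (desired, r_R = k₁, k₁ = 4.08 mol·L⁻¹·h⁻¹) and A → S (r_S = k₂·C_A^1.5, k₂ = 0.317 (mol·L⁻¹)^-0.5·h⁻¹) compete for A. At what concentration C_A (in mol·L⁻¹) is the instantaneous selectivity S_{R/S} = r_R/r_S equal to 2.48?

S_{R/S} = (k₁/k₂)·C_A^-1.5 ⇒ C_A = (S·k₂/k₁)^(1/(-1.5)).
= (2.48×0.317/4.08)^(-0.6667) = (0.1927)^(-0.6667) = 3.00 mol·L⁻¹.

3.00 mol·L⁻¹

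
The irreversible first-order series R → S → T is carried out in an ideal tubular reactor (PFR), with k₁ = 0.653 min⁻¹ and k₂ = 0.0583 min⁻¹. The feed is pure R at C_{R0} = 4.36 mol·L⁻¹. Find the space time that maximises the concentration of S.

The intermediate peaks when r₁ = r₂, i.e. k₁e^(−k₁τ) = k₂e^(−k₂τ), giving τ_opt = ln(k₂/k₁)/(k₂−k₁).
= ln(0.0583/0.653)/(0.0583−0.653) = ln(0.08928)/-0.5947 = -2.416/-0.5947 = 4.06 min.

4.06 min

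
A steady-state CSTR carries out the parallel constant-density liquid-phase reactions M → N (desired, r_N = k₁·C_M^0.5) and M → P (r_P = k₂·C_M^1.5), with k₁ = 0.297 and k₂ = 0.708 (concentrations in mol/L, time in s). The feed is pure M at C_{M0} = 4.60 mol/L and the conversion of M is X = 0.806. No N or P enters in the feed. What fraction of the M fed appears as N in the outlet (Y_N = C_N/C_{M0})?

0.258

Exit C_M = C_{M0}(1−X) = 4.60×0.194 = 0.8924 mol/L.
A CSTR operates uniformly at the exit composition, giving r_N = 0.2806 and r_P = 0.5969 (each k·C_M^n at C_M = 0.8924).
Fraction of consumed M going to N: r_N/(r_N+r_P) = 0.3198.
C_N = 0.3198·C_{M0}·X = 0.3198×4.60×0.806 = 1.19 mol/L; Y_N = C_N/C_{M0} = 0.258.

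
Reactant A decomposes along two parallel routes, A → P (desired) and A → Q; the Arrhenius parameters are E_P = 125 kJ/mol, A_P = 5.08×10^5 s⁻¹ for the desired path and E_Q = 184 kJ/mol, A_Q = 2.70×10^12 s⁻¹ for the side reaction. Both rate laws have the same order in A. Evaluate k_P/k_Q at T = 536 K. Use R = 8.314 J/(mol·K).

k_P/k_Q = (A_P/A_Q)·exp[−(E_P−E_Q)/(RT)] = (A_P/A_Q)·exp[(E_Q−E_P)/(RT)].
(E_Q−E_P)/(RT) = (184−125)×10³/(8.314×536) = 59000/4456 = 13.24.
k_P/k_Q = (5.08×10^5/2.70×10^12)·exp(13.24) = 1.881×10^-7 × 5.622×10^5 = 0.106.
Since E_P < E_Q, lowering the temperature improves selectivity toward P.

0.106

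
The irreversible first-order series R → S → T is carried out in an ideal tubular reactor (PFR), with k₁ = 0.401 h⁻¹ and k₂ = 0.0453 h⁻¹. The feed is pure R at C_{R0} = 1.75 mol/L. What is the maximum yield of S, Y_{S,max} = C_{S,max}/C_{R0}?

Evaluating C_S at τ_opt = ln(k₂/k₁)/(k₂−k₁) gives C_{S,max}/C_{R0} = (k₁/k₂)^[k₂/(k₂−k₁)].
= (0.401/0.0453)^(0.0453/(0.0453−0.401)) = (8.852)^(-0.1274) = 0.7575.

0.758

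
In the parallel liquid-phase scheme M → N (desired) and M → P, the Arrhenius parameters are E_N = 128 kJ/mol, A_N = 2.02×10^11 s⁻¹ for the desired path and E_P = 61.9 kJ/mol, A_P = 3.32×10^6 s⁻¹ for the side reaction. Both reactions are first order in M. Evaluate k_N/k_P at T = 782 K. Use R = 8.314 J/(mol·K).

k_N/k_P = (A_N/A_P)·exp[−(E_N−E_P)/(RT)] = (A_N/A_P)·exp[(E_P−E_N)/(RT)].
(E_P−E_N)/(RT) = (61.9−128)×10³/(8.314×782) = -66100/6502 = -10.17.
k_N/k_P = (2.02×10^11/3.32×10^6)·exp(-10.17) = 60843 × 3.842×10^-5 = 2.34.

2.34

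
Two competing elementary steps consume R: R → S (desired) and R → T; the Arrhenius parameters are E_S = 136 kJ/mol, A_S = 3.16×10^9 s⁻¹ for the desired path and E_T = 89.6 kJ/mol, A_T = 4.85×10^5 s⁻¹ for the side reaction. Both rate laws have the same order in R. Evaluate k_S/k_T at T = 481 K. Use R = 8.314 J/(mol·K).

0.0596

With equal orders, S_{S/T} = k_S/k_T = (A_S/A_T)·exp[(E_T−E_S)/(RT)].
(E_T−E_S)/(RT) = (89.6−136)×10³/(8.314×481) = -46400/3999 = -11.60.
k_S/k_T = (3.16×10^9/4.85×10^5)·exp(-11.60) = 6515 × 9.140×10^-6 = 0.0596.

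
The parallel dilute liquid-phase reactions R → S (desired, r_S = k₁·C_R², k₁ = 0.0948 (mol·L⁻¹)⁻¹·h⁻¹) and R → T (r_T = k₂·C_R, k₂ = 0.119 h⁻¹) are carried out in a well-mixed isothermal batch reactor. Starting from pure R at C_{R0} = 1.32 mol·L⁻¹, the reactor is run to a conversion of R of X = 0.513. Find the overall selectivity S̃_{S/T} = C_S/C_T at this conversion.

0.768

C_R = C_{R0}(1−X) = 0.6428 mol·L⁻¹.
Along a PFR/batch, dC_T/dC_R = −r_T/(r_S+r_T) = −k₂/(k₂+k₁·C_R).
Integrating from C_{R0} to C_R: C_T = (0.119/0.0948)·ln[(0.119+0.0948·1.32)/(0.119+0.0948·0.643)] = 1.255·ln(0.2441/0.1799) = 0.3830 mol·L⁻¹.
Then C_S = (C_{R0}−C_R) − C_T = 0.6772 − 0.3830 = 0.2942 mol·L⁻¹.
S̃_{S/T} = C_S/C_T = 0.2942/0.3830 = 0.768.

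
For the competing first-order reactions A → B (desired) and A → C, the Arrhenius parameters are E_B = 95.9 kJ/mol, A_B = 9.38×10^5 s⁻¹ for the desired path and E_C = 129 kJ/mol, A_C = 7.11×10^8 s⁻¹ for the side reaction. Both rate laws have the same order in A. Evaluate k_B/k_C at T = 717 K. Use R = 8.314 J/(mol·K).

0.340

k_B/k_C = (A_B/A_C)·exp[−(E_B−E_C)/(RT)] = (A_B/A_C)·exp[(E_C−E_B)/(RT)].
(E_C−E_B)/(RT) = (129−95.9)×10³/(8.314×717) = 33100/5961 = 5.553.
k_B/k_C = (9.38×10^5/7.11×10^8)·exp(5.553) = 0.001319 × 257.9 = 0.340.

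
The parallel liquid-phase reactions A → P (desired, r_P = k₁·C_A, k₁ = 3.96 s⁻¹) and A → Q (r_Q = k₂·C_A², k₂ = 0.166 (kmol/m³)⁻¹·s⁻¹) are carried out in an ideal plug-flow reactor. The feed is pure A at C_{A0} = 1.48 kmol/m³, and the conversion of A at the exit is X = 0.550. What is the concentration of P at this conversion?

C_A = C_{A0}(1−X) = 0.6660 kmol/m³.
Along a PFR/batch, dC_P/dC_A = −r_P/(r_P+r_Q) = −k₁/(k₁+k₂·C_A).
Integrating from C_{A0} to C_A: C_P = (3.96/0.166)·ln[(3.96+0.166·1.48)/(3.96+0.166·0.666)] = 23.86·ln(4.206/4.071) = 0.7790 kmol/m³.

0.779 kmol/m³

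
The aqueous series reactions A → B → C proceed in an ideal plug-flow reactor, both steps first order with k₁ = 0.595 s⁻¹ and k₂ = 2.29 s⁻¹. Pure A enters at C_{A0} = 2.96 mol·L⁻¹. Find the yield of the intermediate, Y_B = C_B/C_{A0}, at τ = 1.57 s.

Solving the coupled first-order balances gives C_B(τ) = [k₁/(k₂−k₁)]·C_{A0}·(e^(−k₁τ) − e^(−k₂τ)).
e^(−k₁τ) = e^(−0.595×1.57) = e^(−0.9342) = 0.3929; e^(−k₂τ) = e^(−3.595) = 0.02745.
C_B = 0.595×2.96/(2.29−0.595) × (0.3929−0.02745) = 1.039×0.3655 = 0.3797 mol·L⁻¹.
Y_B = C_B/C_{A0} = 0.3797/2.96 = 0.128.

0.128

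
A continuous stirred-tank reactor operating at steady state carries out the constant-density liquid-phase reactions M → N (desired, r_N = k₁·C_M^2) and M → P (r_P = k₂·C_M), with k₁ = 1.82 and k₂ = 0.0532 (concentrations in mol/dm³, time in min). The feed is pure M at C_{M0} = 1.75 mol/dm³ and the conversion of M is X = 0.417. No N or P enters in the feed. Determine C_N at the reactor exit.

Exit C_M = C_{M0}(1−X) = 1.75×0.583 = 1.020 mol/dm³.
Rates in a CSTR are evaluated at the outlet concentration: r_N = 1.82×1.020^2 = 1.894, r_P = 0.0532×1.020 = 0.05428.
Fraction of consumed M going to N: r_N/(r_N+r_P) = 0.9721.
C_N = 0.9721·C_{M0}·X = 0.9721×1.75×0.417 = 0.709 mol/dm³.

0.709 mol/dm³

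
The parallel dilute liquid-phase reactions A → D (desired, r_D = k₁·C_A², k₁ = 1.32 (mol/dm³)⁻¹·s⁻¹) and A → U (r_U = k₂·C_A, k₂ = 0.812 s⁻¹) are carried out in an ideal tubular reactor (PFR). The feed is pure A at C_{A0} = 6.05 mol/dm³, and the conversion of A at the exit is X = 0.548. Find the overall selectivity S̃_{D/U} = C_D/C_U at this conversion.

C_A = C_{A0}(1−X) = 2.735 mol/dm³.
Along a PFR/batch, dC_U/dC_A = −r_U/(r_D+r_U) = −k₂/(k₂+k₁·C_A).
Integrating from C_{A0} to C_A: C_U = (0.812/1.32)·ln[(0.812+1.32·6.05)/(0.812+1.32·2.73)] = 0.6152·ln(8.798/4.422) = 0.4232 mol/dm³.
Then C_D = (C_{A0}−C_A) − C_U = 3.315 − 0.4232 = 2.892 mol/dm³.
S̃_{D/U} = C_D/C_U = 2.892/0.4232 = 6.83.

6.83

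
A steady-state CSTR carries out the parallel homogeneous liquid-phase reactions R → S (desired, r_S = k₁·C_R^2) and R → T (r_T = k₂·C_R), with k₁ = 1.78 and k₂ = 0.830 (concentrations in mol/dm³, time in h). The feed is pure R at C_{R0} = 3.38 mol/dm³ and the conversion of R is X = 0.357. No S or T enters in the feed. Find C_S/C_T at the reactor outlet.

4.66

Exit C_R = C_{R0}(1−X) = 3.38×0.643 = 2.173 mol/dm³.
In a CSTR the entire volume is at exit conditions, so r_S = 1.78×2.173^2 = 8.408 and r_T = 0.830×2.173 = 1.804.
Overall selectivity = C_S/C_T = r_Sτ/(r_Tτ) = r_S/r_T = 4.66.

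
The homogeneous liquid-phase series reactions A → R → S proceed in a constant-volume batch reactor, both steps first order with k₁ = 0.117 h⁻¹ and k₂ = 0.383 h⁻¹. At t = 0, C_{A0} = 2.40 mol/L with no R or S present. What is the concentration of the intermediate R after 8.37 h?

0.354 mol/L

For first-order series with pure A initially, C_R(t) = k₁C_{A0}/(k₂−k₁)·(e^(−k₁t) − e^(−k₂t)).
e^(−k₁t) = e^(−0.117×8.37) = e^(−0.9793) = 0.3756; e^(−k₂t) = e^(−3.206) = 0.04053.
C_R = 0.117×2.40/(0.383−0.117) × (0.3756−0.04053) = 1.056×0.3350 = 0.3537 mol/L.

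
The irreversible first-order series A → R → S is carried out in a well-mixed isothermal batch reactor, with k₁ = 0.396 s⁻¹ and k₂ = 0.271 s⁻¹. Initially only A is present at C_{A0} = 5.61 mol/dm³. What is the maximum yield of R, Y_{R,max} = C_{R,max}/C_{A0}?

0.439

At the optimum, C_{R,max}/C_{A0} = (k₁/k₂)^[k₂/(k₂−k₁)].
= (0.396/0.271)^(0.271/(0.271−0.396)) = (1.461)^(-2.168) = 0.4394.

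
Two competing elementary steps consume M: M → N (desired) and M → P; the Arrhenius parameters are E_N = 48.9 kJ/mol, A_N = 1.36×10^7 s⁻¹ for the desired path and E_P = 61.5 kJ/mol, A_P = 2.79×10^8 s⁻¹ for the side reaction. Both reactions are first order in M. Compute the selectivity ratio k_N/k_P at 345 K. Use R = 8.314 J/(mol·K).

3.94

k_N/k_P = (A_N/A_P)·exp[−(E_N−E_P)/(RT)] = (A_N/A_P)·exp[(E_P−E_N)/(RT)].
(E_P−E_N)/(RT) = (61.5−48.9)×10³/(8.314×345) = 12600/2868 = 4.393.
k_N/k_P = (1.36×10^7/2.79×10^8)·exp(4.393) = 0.04875 × 80.87 = 3.94.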